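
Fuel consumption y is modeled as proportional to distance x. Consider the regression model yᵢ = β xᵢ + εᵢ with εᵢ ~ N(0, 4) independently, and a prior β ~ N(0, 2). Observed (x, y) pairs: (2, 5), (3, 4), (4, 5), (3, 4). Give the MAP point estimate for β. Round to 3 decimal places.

log p(β | y) = −Σ(yᵢ − βxᵢ)²/(2·4) − β²/(2·2) + const.
Setting the derivative to zero: Σxᵢ(yᵢ − βxᵢ)/4 − β/2 = 0, so β = Σxᵢyᵢ / (Σxᵢ² + σ²/τ²).
Σxᵢyᵢ = 2·5 + 3·4 + 4·5 + 3·4 = 54; Σxᵢ² = 38; σ²/τ² = 2.
β̂_MAP = 54 / (38 + 2) = 54/40 ≈ 1.350.

β̂_MAP = 1.350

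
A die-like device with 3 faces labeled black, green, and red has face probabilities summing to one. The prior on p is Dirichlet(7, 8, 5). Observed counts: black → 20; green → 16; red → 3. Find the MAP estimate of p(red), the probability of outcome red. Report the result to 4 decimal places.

MAP estimate of p(red) = 0.1250

The posterior is Dirichlet(αᵢ + nᵢ) = Dirichlet(27, 24, 8).
For a Dirichlet(a₁,…,a_K) with all aᵢ > 1, the mode has j-th component (aⱼ − 1)/(Σaᵢ − K).
Here Σaᵢ = 59 and K = 3, so p(red) = (8 − 1)/(59 − 3) = 7/56 ≈ 0.1250.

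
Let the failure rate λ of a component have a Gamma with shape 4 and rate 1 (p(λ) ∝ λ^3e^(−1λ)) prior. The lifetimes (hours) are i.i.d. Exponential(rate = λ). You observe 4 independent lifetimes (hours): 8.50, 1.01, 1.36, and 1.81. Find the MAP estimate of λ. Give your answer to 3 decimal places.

The Exponential(rate=λ) likelihood is ∝ λ^n e^(−λΣtᵢ). Here n = 4 and Σtᵢ = 8.50 + 1.01 + 1.36 + 1.81 = 12.68.
Posterior ∝ λ^3e^(−1λ) · λ^4e^(−12.68λ) = λ^7e^(−13.68λ), i.e. Gamma(8, 13.68).
Mode = (a−1)/b = 7/13.68 ≈ 0.512.

λ̂_MAP = 0.512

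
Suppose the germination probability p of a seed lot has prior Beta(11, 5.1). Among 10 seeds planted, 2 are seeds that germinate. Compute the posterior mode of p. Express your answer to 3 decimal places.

p̂_MAP = 0.498

Prior: Beta(11, 5.1).
Data: 2 successes in 10 trials. The binomial likelihood contributes p^2(1−p)^8, so the posterior is Beta(11+2, 5.1+8) = Beta(13, 13.1).
For Beta(a, b) with a, b > 1 the mode is (a−1)/(a+b−2) = 12/24.1 ≈ 0.498.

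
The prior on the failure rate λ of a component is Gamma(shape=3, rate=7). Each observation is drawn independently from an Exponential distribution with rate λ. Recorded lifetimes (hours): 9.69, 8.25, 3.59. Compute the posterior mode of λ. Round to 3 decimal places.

λ̂_MAP = 0.175

The Exponential(rate=λ) likelihood is ∝ λ^n e^(−λΣtᵢ). Here n = 3 and Σtᵢ = 9.69 + 8.25 + 3.59 = 21.53.
Posterior ∝ λ^2e^(−7λ) · λ^3e^(−21.53λ) = λ^5e^(−28.53λ), i.e. Gamma(6, 28.53).
Mode = (a−1)/b = 5/28.53 ≈ 0.175.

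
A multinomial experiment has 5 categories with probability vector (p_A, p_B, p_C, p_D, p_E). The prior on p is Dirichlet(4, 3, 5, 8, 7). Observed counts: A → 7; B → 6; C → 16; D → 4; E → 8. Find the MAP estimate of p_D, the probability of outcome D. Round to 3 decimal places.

MAP estimate of p_D = 0.175

The posterior is Dirichlet(αᵢ + nᵢ) = Dirichlet(11, 9, 21, 12, 15).
For a Dirichlet(a₁,…,a_K) with all aᵢ > 1, the mode has j-th component (aⱼ − 1)/(Σaᵢ − K).
Here Σaᵢ = 68 and K = 5, so p_D = (12 − 1)/(68 − 5) = 11/63 ≈ 0.175.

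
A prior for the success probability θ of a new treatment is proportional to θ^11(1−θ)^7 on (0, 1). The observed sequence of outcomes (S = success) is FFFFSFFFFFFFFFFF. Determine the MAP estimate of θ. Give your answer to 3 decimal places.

The prior density ∝ θ^11(1−θ)^7 is the kernel of Beta(12, 8).
Data: 1 success in 16 trials (from the sequence). The binomial likelihood contributes θ(1−θ)^15, so the posterior is Beta(12+1, 8+15) = Beta(13, 23).
For Beta(a, b) with a, b > 1 the mode is (a−1)/(a+b−2) = 12/34 ≈ 0.353.

θ̂_MAP = 0.353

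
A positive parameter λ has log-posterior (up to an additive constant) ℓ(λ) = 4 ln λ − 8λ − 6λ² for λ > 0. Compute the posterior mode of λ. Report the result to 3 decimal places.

λ̂_MAP = 0.333

ℓ'(λ) = 4/λ − 8 − 12λ. Setting this to zero and multiplying by λ: 12λ² + 8λ − 4 = 0.
λ = (−8 + √(8² + 4·12·4)) / (2·12) = (−8 + √256) / 24 = (−8 + 16)/24 = 1/3.
ℓ''(λ) = −4/λ² − 12 < 0, confirming a maximum.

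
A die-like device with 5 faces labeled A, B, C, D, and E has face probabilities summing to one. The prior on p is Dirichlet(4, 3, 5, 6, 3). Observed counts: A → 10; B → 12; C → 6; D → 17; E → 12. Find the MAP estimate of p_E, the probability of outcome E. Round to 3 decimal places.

MAP estimate of p_E = 0.192

The posterior is Dirichlet(αᵢ + nᵢ) = Dirichlet(14, 15, 11, 23, 15).
For a Dirichlet(a₁,…,a_K) with all aᵢ > 1, the mode has j-th component (aⱼ − 1)/(Σaᵢ − K).
Here Σaᵢ = 78 and K = 5, so p_E = (15 − 1)/(78 − 5) = 14/73 ≈ 0.192.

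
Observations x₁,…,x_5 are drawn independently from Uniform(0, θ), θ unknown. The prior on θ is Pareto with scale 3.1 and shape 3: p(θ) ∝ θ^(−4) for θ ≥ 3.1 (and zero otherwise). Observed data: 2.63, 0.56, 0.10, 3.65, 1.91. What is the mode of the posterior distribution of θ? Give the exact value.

The Uniform(0, θ) likelihood is θ^(−n) for θ ≥ max(xᵢ), zero otherwise. Here max(xᵢ) = 3.65.
Posterior ∝ θ^(−4) · θ^(−5) = θ^(−9) on θ ≥ max(3.1, 3.65) = 3.65.
This density is strictly decreasing in θ, so the posterior mode lies at the lower boundary of the support.

θ̂_MAP = 3.65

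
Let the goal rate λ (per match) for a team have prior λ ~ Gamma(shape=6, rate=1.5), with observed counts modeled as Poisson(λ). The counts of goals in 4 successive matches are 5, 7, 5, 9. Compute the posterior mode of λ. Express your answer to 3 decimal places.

λ̂_MAP = 5.636

Σxᵢ = 5+7+5+9 = 26, with n = 4.
Posterior ∝ λ^5e^(−1.5λ) · λ^26e^(−4λ) = λ^31e^(−5.5λ), i.e. Gamma(shape=32, rate=5.5).
The mode of a Gamma(a, b) with a ≥ 1 (shape–rate) is (a−1)/b = 31/5.5 ≈ 5.636.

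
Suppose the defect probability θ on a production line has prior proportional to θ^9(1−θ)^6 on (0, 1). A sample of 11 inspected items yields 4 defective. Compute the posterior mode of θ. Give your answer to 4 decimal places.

θ̂_MAP = 0.5000

The prior density ∝ θ^9(1−θ)^6 is the kernel of Beta(10, 7).
Data: 4 successes in 11 trials. The binomial likelihood contributes θ^4(1−θ)^7, so the posterior is Beta(10+4, 7+7) = Beta(14, 14).
For Beta(a, b) with a, b > 1 the mode is (a−1)/(a+b−2) = 13/26 ≈ 0.5000.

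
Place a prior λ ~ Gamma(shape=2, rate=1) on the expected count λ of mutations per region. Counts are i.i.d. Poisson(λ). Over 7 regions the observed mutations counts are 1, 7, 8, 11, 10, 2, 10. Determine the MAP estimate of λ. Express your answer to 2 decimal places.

λ̂_MAP = 6.25

Σxᵢ = 1+7+8+11+10+2+10 = 49, with n = 7.
Posterior ∝ λe^(−1λ) · λ^49e^(−7λ) = λ^50e^(−8λ), i.e. Gamma(shape=51, rate=8).
The mode of a Gamma(a, b) with a ≥ 1 (shape–rate) is (a−1)/b = 50/8 ≈ 6.25.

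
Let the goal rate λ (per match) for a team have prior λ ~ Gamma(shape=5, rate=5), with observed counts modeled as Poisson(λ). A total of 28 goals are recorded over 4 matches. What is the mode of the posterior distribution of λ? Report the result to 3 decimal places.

Σxᵢ = 28, n = 4.
Posterior ∝ λ^4e^(−5λ) · λ^28e^(−4λ) = λ^32e^(−9λ), i.e. Gamma(shape=33, rate=9).
The mode of a Gamma(a, b) with a ≥ 1 (shape–rate) is (a−1)/b = 32/9 ≈ 3.556.

λ̂_MAP = 3.556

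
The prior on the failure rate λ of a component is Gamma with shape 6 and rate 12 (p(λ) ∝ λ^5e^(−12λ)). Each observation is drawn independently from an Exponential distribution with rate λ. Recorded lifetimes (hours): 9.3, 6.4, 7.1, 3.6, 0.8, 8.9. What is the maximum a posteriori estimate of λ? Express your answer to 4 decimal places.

λ̂_MAP = 0.2287

The Exponential(rate=λ) likelihood is ∝ λ^n e^(−λΣtᵢ). Here n = 6 and Σtᵢ = 9.3 + 6.4 + 7.1 + 3.6 + 0.8 + 8.9 = 36.1.
Posterior ∝ λ^5e^(−12λ) · λ^6e^(−36.1λ) = λ^11e^(−48.1λ), i.e. Gamma(12, 48.1).
Mode = (a−1)/b = 11/48.1 ≈ 0.2287.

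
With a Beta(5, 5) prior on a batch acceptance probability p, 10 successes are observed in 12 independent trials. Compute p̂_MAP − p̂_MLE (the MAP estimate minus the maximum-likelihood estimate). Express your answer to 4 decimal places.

Posterior is Beta(15, 7); MAP = (15−1)/(22−2) = 14/20 ≈ 0.70000.
MLE ignores the prior: p̂_MLE = k/n = 10/12 ≈ 0.83333.
Difference = 14/20 − 10/12 = -2/15 ≈ -0.1333.

MAP − MLE = -0.1333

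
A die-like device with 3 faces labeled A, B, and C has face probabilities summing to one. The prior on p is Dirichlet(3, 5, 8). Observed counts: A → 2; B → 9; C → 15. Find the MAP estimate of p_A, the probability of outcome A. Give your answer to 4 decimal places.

MAP estimate of p_A = 0.1026

The posterior is Dirichlet(αᵢ + nᵢ) = Dirichlet(5, 14, 23).
For a Dirichlet(a₁,…,a_K) with all aᵢ > 1, the mode has j-th component (aⱼ − 1)/(Σaᵢ − K).
Here Σaᵢ = 42 and K = 3, so p_A = (5 − 1)/(42 − 3) = 4/39 ≈ 0.1026.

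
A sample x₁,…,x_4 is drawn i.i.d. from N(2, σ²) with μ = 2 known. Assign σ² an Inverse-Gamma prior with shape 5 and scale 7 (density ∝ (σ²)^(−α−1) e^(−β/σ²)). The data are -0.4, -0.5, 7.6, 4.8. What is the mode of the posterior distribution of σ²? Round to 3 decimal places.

Sum of squared deviations about the known mean: SS = (-0.4−2)² + (-0.5−2)² + (7.6−2)² + (4.8−2)² = 51.21.
The Normal likelihood contributes (σ²)^(−n/2) exp(−SS/(2σ²)), so the posterior is Inverse-Gamma(α + n/2, β + SS/2) = Inverse-Gamma(7, 32.605).
The mode of Inverse-Gamma(a, b) is b/(a+1) = 32.605/8 ≈ 4.076.

σ̂²_MAP = 4.076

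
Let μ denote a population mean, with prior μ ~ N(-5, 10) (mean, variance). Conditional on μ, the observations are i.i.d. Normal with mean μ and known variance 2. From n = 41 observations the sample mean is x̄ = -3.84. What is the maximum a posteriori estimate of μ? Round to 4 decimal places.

μ̂_MAP = -3.8456

n = 41, x̄ = -3.84.
For a Normal prior and Normal likelihood with known variance, the posterior is Normal; its mode equals its mean, the precision-weighted average.
Prior precision 1/σ₀² = 1/10 = 0.1; data precision n/σ² = 41/2 = 20.5.
μ̂ = (0.1·(-5) + 20.5·(-3.84)) / (0.1 + 20.5) = (-79.22)/20.6 = -3961/1030 ≈ -3.8456.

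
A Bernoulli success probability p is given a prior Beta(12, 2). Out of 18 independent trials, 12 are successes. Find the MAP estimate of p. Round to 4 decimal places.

Prior: Beta(12, 2).
Data: 12 successes in 18 trials. The binomial likelihood contributes p^12(1−p)^6, so the posterior is Beta(12+12, 2+6) = Beta(24, 8).
For Beta(a, b) with a, b > 1 the mode is (a−1)/(a+b−2) = 23/30 ≈ 0.7667.

p̂_MAP = 0.7667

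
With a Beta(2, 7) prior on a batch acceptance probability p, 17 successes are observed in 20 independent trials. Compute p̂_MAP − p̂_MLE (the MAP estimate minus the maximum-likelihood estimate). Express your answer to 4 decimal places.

Posterior is Beta(19, 10); MAP = (19−1)/(29−2) = 18/27 ≈ 0.66667.
MLE ignores the prior: p̂_MLE = k/n = 17/20 ≈ 0.85000.
Difference = 18/27 − 17/20 = -11/60 ≈ -0.1833.

MAP − MLE = -0.1833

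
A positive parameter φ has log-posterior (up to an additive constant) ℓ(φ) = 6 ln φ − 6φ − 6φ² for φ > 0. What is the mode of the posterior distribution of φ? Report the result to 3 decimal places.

ℓ'(φ) = 6/φ − 6 − 12φ. Setting this to zero and multiplying by φ: 12φ² + 6φ − 6 = 0.
φ = (−6 + √(6² + 4·12·6)) / (2·12) = (−6 + √324) / 24 = (−6 + 18)/24 = 1/2.
ℓ''(φ) = −6/φ² − 12 < 0, confirming a maximum.

φ̂_MAP = 0.500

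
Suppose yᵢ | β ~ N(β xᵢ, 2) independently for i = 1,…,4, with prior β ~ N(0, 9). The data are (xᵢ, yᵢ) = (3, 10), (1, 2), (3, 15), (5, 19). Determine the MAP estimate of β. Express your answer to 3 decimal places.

β̂_MAP = 3.889

log p(β | y) = −Σ(yᵢ − βxᵢ)²/(2·2) − β²/(2·9) + const.
Setting the derivative to zero: Σxᵢ(yᵢ − βxᵢ)/2 − β/9 = 0, so β = Σxᵢyᵢ / (Σxᵢ² + σ²/τ²).
Σxᵢyᵢ = 3·10 + 1·2 + 3·15 + 5·19 = 172; Σxᵢ² = 44; σ²/τ² = 2/9.
β̂_MAP = 172 / (44 + 2/9) = 172/(398/9) = 774/199 ≈ 3.889.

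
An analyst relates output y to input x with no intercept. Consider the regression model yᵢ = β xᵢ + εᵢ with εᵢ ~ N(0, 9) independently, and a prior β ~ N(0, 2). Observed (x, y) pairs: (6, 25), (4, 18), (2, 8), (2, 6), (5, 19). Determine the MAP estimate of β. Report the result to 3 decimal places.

β̂_MAP = 3.855

log p(β | y) = −Σ(yᵢ − βxᵢ)²/(2·9) − β²/(2·2) + const.
Setting the derivative to zero: Σxᵢ(yᵢ − βxᵢ)/9 − β/2 = 0, so β = Σxᵢyᵢ / (Σxᵢ² + σ²/τ²).
Σxᵢyᵢ = 6·25 + 4·18 + 2·8 + 2·6 + 5·19 = 345; Σxᵢ² = 85; σ²/τ² = 4.5.
β̂_MAP = 345 / (85 + 4.5) = 345/89.5 ≈ 3.855.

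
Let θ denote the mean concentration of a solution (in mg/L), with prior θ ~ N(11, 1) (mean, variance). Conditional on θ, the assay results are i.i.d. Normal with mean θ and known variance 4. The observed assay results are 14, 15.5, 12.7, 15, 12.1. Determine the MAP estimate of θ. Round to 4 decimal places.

θ̂_MAP = 12.5889

n = 5; x̄ = (14 + 15.5 + 12.7 + 15 + 12.1)/5 = 69.3/5 = 13.86.
For a Normal prior and Normal likelihood with known variance, the posterior is Normal; its mode equals its mean, the precision-weighted average.
Prior precision 1/σ₀² = 1/1 = 1; data precision n/σ² = 5/4 = 1.25.
θ̂ = (1·11 + 1.25·13.86) / (1 + 1.25) = 28.325/2.25 = 1133/90 ≈ 12.5889.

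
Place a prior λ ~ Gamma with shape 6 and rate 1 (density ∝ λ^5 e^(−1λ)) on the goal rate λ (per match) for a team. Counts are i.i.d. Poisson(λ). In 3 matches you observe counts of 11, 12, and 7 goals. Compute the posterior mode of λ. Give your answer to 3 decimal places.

λ̂_MAP = 8.750

Σxᵢ = 11+12+7 = 30, with n = 3.
Posterior ∝ λ^5e^(−1λ) · λ^30e^(−3λ) = λ^35e^(−4λ), i.e. Gamma(shape=36, rate=4).
The mode of a Gamma(a, b) with a ≥ 1 (shape–rate) is (a−1)/b = 35/4 ≈ 8.750.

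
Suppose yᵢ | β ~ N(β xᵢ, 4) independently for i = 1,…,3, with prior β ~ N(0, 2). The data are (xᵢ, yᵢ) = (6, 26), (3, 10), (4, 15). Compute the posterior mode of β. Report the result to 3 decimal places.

β̂_MAP = 3.905

log p(β | y) = −Σ(yᵢ − βxᵢ)²/(2·4) − β²/(2·2) + const.
Setting the derivative to zero: Σxᵢ(yᵢ − βxᵢ)/4 − β/2 = 0, so β = Σxᵢyᵢ / (Σxᵢ² + σ²/τ²).
Σxᵢyᵢ = 6·26 + 3·10 + 4·15 = 246; Σxᵢ² = 61; σ²/τ² = 2.
β̂_MAP = 246 / (61 + 2) = 246/63 ≈ 3.905.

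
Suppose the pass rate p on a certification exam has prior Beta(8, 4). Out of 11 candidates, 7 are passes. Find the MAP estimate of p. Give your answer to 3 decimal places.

p̂_MAP = 0.667

Prior: Beta(8, 4).
Data: 7 successes in 11 trials. The binomial likelihood contributes p^7(1−p)^4, so the posterior is Beta(8+7, 4+4) = Beta(15, 8).
For Beta(a, b) with a, b > 1 the mode is (a−1)/(a+b−2) = 14/21 ≈ 0.667.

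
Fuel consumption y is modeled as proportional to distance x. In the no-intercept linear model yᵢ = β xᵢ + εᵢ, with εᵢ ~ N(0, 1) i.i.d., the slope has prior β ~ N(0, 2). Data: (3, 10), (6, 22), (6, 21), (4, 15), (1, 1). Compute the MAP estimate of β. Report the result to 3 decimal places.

β̂_MAP = 3.543

log p(β | y) = −Σ(yᵢ − βxᵢ)²/(2·1) − β²/(2·2) + const.
Setting the derivative to zero: Σxᵢ(yᵢ − βxᵢ)/1 − β/2 = 0, so β = Σxᵢyᵢ / (Σxᵢ² + σ²/τ²).
Σxᵢyᵢ = 3·10 + 6·22 + 6·21 + 4·15 + 1·1 = 349; Σxᵢ² = 98; σ²/τ² = 0.5.
β̂_MAP = 349 / (98 + 0.5) = 349/98.5 ≈ 3.543.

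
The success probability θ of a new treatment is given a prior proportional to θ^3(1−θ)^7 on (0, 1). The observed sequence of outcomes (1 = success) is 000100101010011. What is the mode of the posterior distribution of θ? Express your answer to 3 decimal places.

The prior density ∝ θ^3(1−θ)^7 is the kernel of Beta(4, 8).
Data: 6 successes in 15 trials (from the sequence). The binomial likelihood contributes θ^6(1−θ)^9, so the posterior is Beta(4+6, 8+9) = Beta(10, 17).
For Beta(a, b) with a, b > 1 the mode is (a−1)/(a+b−2) = 9/25 ≈ 0.360.

θ̂_MAP = 0.360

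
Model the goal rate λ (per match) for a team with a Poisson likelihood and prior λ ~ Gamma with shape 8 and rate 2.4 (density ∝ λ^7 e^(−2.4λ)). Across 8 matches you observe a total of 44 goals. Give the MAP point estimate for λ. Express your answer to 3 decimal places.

λ̂_MAP = 4.904

Σxᵢ = 44, n = 8.
Posterior ∝ λ^7e^(−2.4λ) · λ^44e^(−8λ) = λ^51e^(−10.4λ), i.e. Gamma(shape=52, rate=10.4).
The mode of a Gamma(a, b) with a ≥ 1 (shape–rate) is (a−1)/b = 51/10.4 ≈ 4.904.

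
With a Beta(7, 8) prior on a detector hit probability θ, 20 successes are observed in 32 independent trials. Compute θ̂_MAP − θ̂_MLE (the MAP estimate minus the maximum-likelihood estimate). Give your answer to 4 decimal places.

MAP − MLE = -0.0472

Posterior is Beta(27, 20); MAP = (27−1)/(47−2) = 26/45 ≈ 0.57778.
MLE ignores the prior: θ̂_MLE = k/n = 20/32 ≈ 0.62500.
Difference = 26/45 − 20/32 = -17/360 ≈ -0.0472.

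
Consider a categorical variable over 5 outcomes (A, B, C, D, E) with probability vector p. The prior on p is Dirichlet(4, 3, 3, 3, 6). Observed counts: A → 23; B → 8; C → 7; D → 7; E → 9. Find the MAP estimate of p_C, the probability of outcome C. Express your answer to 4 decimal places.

The posterior is Dirichlet(αᵢ + nᵢ) = Dirichlet(27, 11, 10, 10, 15).
For a Dirichlet(a₁,…,a_K) with all aᵢ > 1, the mode has j-th component (aⱼ − 1)/(Σaᵢ − K).
Here Σaᵢ = 73 and K = 5, so p_C = (10 − 1)/(73 − 5) = 9/68 ≈ 0.1324.

MAP estimate of p_C = 0.1324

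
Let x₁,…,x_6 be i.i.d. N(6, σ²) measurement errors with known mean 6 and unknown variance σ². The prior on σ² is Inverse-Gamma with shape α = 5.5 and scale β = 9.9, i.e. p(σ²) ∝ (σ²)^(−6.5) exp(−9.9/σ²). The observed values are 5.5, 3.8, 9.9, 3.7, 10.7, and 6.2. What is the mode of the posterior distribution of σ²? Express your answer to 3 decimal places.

σ̂²_MAP = 3.554

Sum of squared deviations about the known mean: SS = (5.5−6)² + (3.8−6)² + (9.9−6)² + (3.7−6)² + (10.7−6)² + (6.2−6)² = 47.72.
The Normal likelihood contributes (σ²)^(−n/2) exp(−SS/(2σ²)), so the posterior is Inverse-Gamma(α + n/2, β + SS/2) = Inverse-Gamma(8.5, 33.76).
The mode of Inverse-Gamma(a, b) is b/(a+1) = 33.76/9.5 ≈ 3.554.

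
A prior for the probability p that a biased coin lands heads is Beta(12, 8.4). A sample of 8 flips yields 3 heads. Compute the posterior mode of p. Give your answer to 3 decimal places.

Prior: Beta(12, 8.4).
Data: 3 successes in 8 trials. The binomial likelihood contributes p^3(1−p)^5, so the posterior is Beta(12+3, 8.4+5) = Beta(15, 13.4).
For Beta(a, b) with a, b > 1 the mode is (a−1)/(a+b−2) = 14/26.4 ≈ 0.530.

p̂_MAP = 0.530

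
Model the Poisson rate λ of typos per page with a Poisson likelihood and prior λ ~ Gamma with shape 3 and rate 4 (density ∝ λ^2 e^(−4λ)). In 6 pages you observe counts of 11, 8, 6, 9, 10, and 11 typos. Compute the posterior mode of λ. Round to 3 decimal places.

Σxᵢ = 11+8+6+9+10+11 = 55, with n = 6.
Posterior ∝ λ^2e^(−4λ) · λ^55e^(−6λ) = λ^57e^(−10λ), i.e. Gamma(shape=58, rate=10).
The mode of a Gamma(a, b) with a ≥ 1 (shape–rate) is (a−1)/b = 57/10 ≈ 5.700.

λ̂_MAP = 5.700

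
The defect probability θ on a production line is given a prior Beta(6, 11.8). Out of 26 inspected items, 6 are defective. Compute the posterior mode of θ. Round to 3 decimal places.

θ̂_MAP = 0.263

Prior: Beta(6, 11.8).
Data: 6 successes in 26 trials. The binomial likelihood contributes θ^6(1−θ)^20, so the posterior is Beta(6+6, 11.8+20) = Beta(12, 31.8).
For Beta(a, b) with a, b > 1 the mode is (a−1)/(a+b−2) = 11/41.8 ≈ 0.263.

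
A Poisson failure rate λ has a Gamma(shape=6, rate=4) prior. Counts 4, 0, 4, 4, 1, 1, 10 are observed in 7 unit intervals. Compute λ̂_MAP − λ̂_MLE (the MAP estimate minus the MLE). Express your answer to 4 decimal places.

MAP − MLE = -0.7922

Σxᵢ = 24. Posterior is Gamma(30, 11); MAP = (30−1)/11 = 29/11 ≈ 2.63636.
MLE = x̄ = 24/7 ≈ 3.42857.
Difference = 29/11 − 24/7 = -61/77 ≈ -0.7922.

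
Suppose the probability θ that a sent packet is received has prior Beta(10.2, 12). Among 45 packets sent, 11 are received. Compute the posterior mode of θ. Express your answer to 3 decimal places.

θ̂_MAP = 0.310

Prior: Beta(10.2, 12).
Data: 11 successes in 45 trials. The binomial likelihood contributes θ^11(1−θ)^34, so the posterior is Beta(10.2+11, 12+34) = Beta(21.2, 46).
For Beta(a, b) with a, b > 1 the mode is (a−1)/(a+b−2) = 20.2/65.2 ≈ 0.310.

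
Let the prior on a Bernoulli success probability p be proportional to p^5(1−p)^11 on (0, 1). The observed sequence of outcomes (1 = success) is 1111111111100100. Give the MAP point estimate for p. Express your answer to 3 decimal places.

The prior density ∝ p^5(1−p)^11 is the kernel of Beta(6, 12).
Data: 12 successes in 16 trials (from the sequence). The binomial likelihood contributes p^12(1−p)^4, so the posterior is Beta(6+12, 12+4) = Beta(18, 16).
For Beta(a, b) with a, b > 1 the mode is (a−1)/(a+b−2) = 17/32 ≈ 0.531.

p̂_MAP = 0.531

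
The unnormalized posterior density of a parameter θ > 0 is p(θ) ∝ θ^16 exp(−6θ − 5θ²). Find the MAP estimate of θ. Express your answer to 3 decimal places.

ℓ'(θ) = 16/θ − 6 − 10θ. Setting this to zero and multiplying by θ: 10θ² + 6θ − 16 = 0.
θ = (−6 + √(6² + 4·10·16)) / (2·10) = (−6 + √676) / 20 = (−6 + 26)/20 = 1.
ℓ''(θ) = −16/θ² − 10 < 0, confirming a maximum.

θ̂_MAP = 1.000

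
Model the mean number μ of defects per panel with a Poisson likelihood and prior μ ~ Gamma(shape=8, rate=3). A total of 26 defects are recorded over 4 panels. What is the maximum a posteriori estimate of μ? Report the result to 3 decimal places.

μ̂_MAP = 4.714

Σxᵢ = 26, n = 4.
Posterior ∝ μ^7e^(−3μ) · μ^26e^(−4μ) = μ^33e^(−7μ), i.e. Gamma(shape=34, rate=7).
The mode of a Gamma(a, b) with a ≥ 1 (shape–rate) is (a−1)/b = 33/7 ≈ 4.714.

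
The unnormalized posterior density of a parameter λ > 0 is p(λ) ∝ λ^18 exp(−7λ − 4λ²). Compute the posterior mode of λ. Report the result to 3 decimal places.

λ̂_MAP = 1.125

ℓ'(λ) = 18/λ − 7 − 8λ. Setting this to zero and multiplying by λ: 8λ² + 7λ − 18 = 0.
λ = (−7 + √(7² + 4·8·18)) / (2·8) = (−7 + √625) / 16 = (−7 + 25)/16 = 9/8.
ℓ''(λ) = −18/λ² − 8 < 0, confirming a maximum.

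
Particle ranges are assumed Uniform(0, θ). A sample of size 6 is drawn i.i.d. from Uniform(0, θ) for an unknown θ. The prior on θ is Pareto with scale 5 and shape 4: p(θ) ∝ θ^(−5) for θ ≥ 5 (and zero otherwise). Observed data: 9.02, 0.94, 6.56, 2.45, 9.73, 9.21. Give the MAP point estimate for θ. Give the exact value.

The Uniform(0, θ) likelihood is θ^(−n) for θ ≥ max(xᵢ), zero otherwise. Here max(xᵢ) = 9.73.
Posterior ∝ θ^(−5) · θ^(−6) = θ^(−11) on θ ≥ max(5, 9.73) = 9.73.
This density is strictly decreasing in θ, so the posterior mode lies at the lower boundary of the support.

θ̂_MAP = 9.73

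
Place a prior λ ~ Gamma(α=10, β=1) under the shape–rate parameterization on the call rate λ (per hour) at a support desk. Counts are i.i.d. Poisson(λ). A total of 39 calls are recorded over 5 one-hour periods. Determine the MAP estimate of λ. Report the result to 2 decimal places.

Σxᵢ = 39, n = 5.
Posterior ∝ λ^9e^(−1λ) · λ^39e^(−5λ) = λ^48e^(−6λ), i.e. Gamma(shape=49, rate=6).
The mode of a Gamma(a, b) with a ≥ 1 (shape–rate) is (a−1)/b = 48/6 ≈ 8.00.

λ̂_MAP = 8.00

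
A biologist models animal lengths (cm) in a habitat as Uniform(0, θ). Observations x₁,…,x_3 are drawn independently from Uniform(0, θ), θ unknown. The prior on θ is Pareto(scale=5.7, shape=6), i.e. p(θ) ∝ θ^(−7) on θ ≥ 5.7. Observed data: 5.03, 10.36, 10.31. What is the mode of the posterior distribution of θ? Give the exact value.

The Uniform(0, θ) likelihood is θ^(−n) for θ ≥ max(xᵢ), zero otherwise. Here max(xᵢ) = 10.36.
Posterior ∝ θ^(−7) · θ^(−3) = θ^(−10) on θ ≥ max(5.7, 10.36) = 10.36.
This density is strictly decreasing in θ, so the posterior mode lies at the lower boundary of the support.

θ̂_MAP = 10.36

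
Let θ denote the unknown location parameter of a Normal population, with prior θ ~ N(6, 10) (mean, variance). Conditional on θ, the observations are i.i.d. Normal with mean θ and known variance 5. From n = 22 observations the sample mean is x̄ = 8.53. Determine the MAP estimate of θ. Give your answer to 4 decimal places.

θ̂_MAP = 8.4738

n = 22, x̄ = 8.53.
For a Normal prior and Normal likelihood with known variance, the posterior is Normal; its mode equals its mean, the precision-weighted average.
Prior precision 1/σ₀² = 1/10 = 0.1; data precision n/σ² = 22/5 = 4.4.
θ̂ = (0.1·6 + 4.4·8.53) / (0.1 + 4.4) = 38.132/4.5 = 9533/1125 ≈ 8.4738.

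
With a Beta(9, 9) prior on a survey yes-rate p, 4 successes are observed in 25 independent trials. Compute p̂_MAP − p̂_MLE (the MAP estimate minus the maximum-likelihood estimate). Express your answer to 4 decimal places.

Posterior is Beta(13, 30); MAP = (13−1)/(43−2) = 12/41 ≈ 0.29268.
MLE ignores the prior: p̂_MLE = k/n = 4/25 ≈ 0.16000.
Difference = 12/41 − 4/25 = 136/1025 ≈ 0.1327.

MAP − MLE = 0.1327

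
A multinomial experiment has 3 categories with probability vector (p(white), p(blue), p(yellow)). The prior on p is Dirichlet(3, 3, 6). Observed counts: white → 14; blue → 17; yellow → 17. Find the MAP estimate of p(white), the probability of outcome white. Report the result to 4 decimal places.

MAP estimate of p(white) = 0.2807

The posterior is Dirichlet(αᵢ + nᵢ) = Dirichlet(17, 20, 23).
For a Dirichlet(a₁,…,a_K) with all aᵢ > 1, the mode has j-th component (aⱼ − 1)/(Σaᵢ − K).
Here Σaᵢ = 60 and K = 3, so p(white) = (17 − 1)/(60 − 3) = 16/57 ≈ 0.2807.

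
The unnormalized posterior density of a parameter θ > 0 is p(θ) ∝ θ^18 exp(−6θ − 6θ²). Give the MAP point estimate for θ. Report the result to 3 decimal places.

ℓ'(θ) = 18/θ − 6 − 12θ. Setting this to zero and multiplying by θ: 12θ² + 6θ − 18 = 0.
θ = (−6 + √(6² + 4·12·18)) / (2·12) = (−6 + √900) / 24 = (−6 + 30)/24 = 1.
ℓ''(θ) = −18/θ² − 12 < 0, confirming a maximum.

θ̂_MAP = 1.000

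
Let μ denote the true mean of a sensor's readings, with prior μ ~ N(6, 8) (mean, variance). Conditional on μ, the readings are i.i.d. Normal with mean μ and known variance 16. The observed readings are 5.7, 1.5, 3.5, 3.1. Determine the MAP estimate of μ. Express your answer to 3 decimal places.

n = 4; x̄ = (5.7 + 1.5 + 3.5 + 3.1)/4 = 13.8/4 = 3.45.
For a Normal prior and Normal likelihood with known variance, the posterior is Normal; its mode equals its mean, the precision-weighted average.
Prior precision 1/σ₀² = 1/8 = 0.125; data precision n/σ² = 4/16 = 0.25.
μ̂ = (0.125·6 + 0.25·3.45) / (0.125 + 0.25) = 1.6125/0.375 = 4.300.

μ̂_MAP = 4.300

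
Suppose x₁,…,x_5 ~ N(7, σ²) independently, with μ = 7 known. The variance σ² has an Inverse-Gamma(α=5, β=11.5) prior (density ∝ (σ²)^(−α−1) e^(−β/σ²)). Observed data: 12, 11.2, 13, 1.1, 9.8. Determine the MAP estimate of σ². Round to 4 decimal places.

Sum of squared deviations about the known mean: SS = (12−7)² + (11.2−7)² + (13−7)² + (1.1−7)² + (9.8−7)² = 121.29.
The Normal likelihood contributes (σ²)^(−n/2) exp(−SS/(2σ²)), so the posterior is Inverse-Gamma(α + n/2, β + SS/2) = Inverse-Gamma(7.5, 72.145).
The mode of Inverse-Gamma(a, b) is b/(a+1) = 72.145/8.5 ≈ 8.4876.

σ̂²_MAP = 8.4876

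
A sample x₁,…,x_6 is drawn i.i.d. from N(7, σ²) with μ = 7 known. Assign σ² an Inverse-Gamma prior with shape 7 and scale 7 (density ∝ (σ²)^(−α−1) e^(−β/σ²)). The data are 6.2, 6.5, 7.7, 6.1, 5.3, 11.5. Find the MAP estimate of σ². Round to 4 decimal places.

σ̂²_MAP = 1.7877

Sum of squared deviations about the known mean: SS = (6.2−7)² + (6.5−7)² + (7.7−7)² + (6.1−7)² + (5.3−7)² + (11.5−7)² = 25.33.
The Normal likelihood contributes (σ²)^(−n/2) exp(−SS/(2σ²)), so the posterior is Inverse-Gamma(α + n/2, β + SS/2) = Inverse-Gamma(10, 19.665).
The mode of Inverse-Gamma(a, b) is b/(a+1) = 19.665/11 ≈ 1.7877.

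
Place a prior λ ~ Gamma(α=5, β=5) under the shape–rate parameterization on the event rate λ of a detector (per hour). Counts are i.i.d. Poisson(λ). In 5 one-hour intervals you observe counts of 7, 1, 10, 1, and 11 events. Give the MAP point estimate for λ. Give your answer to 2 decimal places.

λ̂_MAP = 3.40

Σxᵢ = 7+1+10+1+11 = 30, with n = 5.
Posterior ∝ λ^4e^(−5λ) · λ^30e^(−5λ) = λ^34e^(−10λ), i.e. Gamma(shape=35, rate=10).
The mode of a Gamma(a, b) with a ≥ 1 (shape–rate) is (a−1)/b = 34/10 ≈ 3.40.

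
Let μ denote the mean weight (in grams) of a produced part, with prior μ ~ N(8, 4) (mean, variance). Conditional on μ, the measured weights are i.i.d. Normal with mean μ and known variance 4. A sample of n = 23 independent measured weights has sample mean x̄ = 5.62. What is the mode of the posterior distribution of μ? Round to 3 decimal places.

μ̂_MAP = 5.719

n = 23, x̄ = 5.62.
For a Normal prior and Normal likelihood with known variance, the posterior is Normal; its mode equals its mean, the precision-weighted average.
Prior precision 1/σ₀² = 1/4 = 0.25; data precision n/σ² = 23/4 = 5.75.
μ̂ = (0.25·8 + 5.75·5.62) / (0.25 + 5.75) = 34.315/6 = 6863/1200 ≈ 5.719.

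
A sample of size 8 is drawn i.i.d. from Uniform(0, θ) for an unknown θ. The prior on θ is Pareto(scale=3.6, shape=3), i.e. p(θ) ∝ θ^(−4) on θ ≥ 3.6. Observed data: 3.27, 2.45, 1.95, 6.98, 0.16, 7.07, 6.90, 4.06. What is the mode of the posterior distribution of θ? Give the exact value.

θ̂_MAP = 7.07

The Uniform(0, θ) likelihood is θ^(−n) for θ ≥ max(xᵢ), zero otherwise. Here max(xᵢ) = 7.07.
Posterior ∝ θ^(−4) · θ^(−8) = θ^(−12) on θ ≥ max(3.6, 7.07) = 7.07.
This density is strictly decreasing in θ, so the posterior mode lies at the lower boundary of the support.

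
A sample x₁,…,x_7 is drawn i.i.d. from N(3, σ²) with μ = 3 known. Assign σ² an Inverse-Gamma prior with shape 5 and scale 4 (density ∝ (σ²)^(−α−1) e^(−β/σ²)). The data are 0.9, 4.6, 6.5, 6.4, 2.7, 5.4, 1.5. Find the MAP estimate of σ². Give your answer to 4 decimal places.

σ̂²_MAP = 2.4674

Sum of squared deviations about the known mean: SS = (0.9−3)² + (4.6−3)² + (6.5−3)² + (6.4−3)² + (2.7−3)² + (5.4−3)² + (1.5−3)² = 38.88.
The Normal likelihood contributes (σ²)^(−n/2) exp(−SS/(2σ²)), so the posterior is Inverse-Gamma(α + n/2, β + SS/2) = Inverse-Gamma(8.5, 23.44).
The mode of Inverse-Gamma(a, b) is b/(a+1) = 23.44/9.5 ≈ 2.4674.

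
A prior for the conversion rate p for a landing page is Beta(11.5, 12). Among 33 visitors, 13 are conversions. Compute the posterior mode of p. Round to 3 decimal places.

Prior: Beta(11.5, 12).
Data: 13 successes in 33 trials. The binomial likelihood contributes p^13(1−p)^20, so the posterior is Beta(11.5+13, 12+20) = Beta(24.5, 32).
For Beta(a, b) with a, b > 1 the mode is (a−1)/(a+b−2) = 23.5/54.5 ≈ 0.431.

p̂_MAP = 0.431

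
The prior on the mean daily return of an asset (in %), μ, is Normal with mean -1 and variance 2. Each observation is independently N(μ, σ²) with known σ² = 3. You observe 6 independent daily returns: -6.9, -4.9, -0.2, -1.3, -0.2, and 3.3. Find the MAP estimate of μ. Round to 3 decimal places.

n = 6; x̄ = ((-6.9) + (-4.9) + (-0.2) + (-1.3) + (-0.2) + 3.3)/6 = -10.2/6 = -1.7.
For a Normal prior and Normal likelihood with known variance, the posterior is Normal; its mode equals its mean, the precision-weighted average.
Prior precision 1/σ₀² = 1/2 = 0.5; data precision n/σ² = 6/3 = 2.
μ̂ = (0.5·(-1) + 2·(-1.7)) / (0.5 + 2) = (-3.9)/2.5 = -1.560.

μ̂_MAP = -1.560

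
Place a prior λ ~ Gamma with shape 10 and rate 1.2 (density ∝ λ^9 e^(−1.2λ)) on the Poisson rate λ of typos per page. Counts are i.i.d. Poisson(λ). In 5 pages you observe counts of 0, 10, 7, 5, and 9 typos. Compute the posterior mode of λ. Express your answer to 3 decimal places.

Σxᵢ = 0+10+7+5+9 = 31, with n = 5.
Posterior ∝ λ^9e^(−1.2λ) · λ^31e^(−5λ) = λ^40e^(−6.2λ), i.e. Gamma(shape=41, rate=6.2).
The mode of a Gamma(a, b) with a ≥ 1 (shape–rate) is (a−1)/b = 40/6.2 ≈ 6.452.

λ̂_MAP = 6.452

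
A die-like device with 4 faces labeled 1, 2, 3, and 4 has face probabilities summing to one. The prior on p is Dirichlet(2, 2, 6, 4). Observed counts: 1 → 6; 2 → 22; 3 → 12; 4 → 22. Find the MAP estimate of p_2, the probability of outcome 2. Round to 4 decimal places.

The posterior is Dirichlet(αᵢ + nᵢ) = Dirichlet(8, 24, 18, 26).
For a Dirichlet(a₁,…,a_K) with all aᵢ > 1, the mode has j-th component (aⱼ − 1)/(Σaᵢ − K).
Here Σaᵢ = 76 and K = 4, so p_2 = (24 − 1)/(76 − 4) = 23/72 ≈ 0.3194.

MAP estimate: 0.3194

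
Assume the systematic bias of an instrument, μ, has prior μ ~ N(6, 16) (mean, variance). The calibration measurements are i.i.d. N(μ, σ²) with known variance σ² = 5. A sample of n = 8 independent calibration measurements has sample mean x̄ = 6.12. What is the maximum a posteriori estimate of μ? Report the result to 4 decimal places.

μ̂_MAP = 6.1155

n = 8, x̄ = 6.12.
For a Normal prior and Normal likelihood with known variance, the posterior is Normal; its mode equals its mean, the precision-weighted average.
Prior precision 1/σ₀² = 1/16 = 0.0625; data precision n/σ² = 8/5 = 1.6.
μ̂ = (0.0625·6 + 1.6·6.12) / (0.0625 + 1.6) = 10.167/1.6625 = 20334/3325 ≈ 6.1155.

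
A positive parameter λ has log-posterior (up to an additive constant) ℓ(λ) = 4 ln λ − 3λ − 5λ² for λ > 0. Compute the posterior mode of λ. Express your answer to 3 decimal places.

λ̂_MAP = 0.500

ℓ'(λ) = 4/λ − 3 − 10λ. Setting this to zero and multiplying by λ: 10λ² + 3λ − 4 = 0.
λ = (−3 + √(3² + 4·10·4)) / (2·10) = (−3 + √169) / 20 = (−3 + 13)/20 = 1/2.
ℓ''(λ) = −4/λ² − 10 < 0, confirming a maximum.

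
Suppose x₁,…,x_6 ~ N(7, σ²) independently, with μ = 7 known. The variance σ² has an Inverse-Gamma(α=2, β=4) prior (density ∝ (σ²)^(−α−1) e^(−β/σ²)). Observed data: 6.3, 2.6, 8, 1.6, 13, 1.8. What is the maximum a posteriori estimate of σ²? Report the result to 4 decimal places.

σ̂²_MAP = 10.0875

Sum of squared deviations about the known mean: SS = (6.3−7)² + (2.6−7)² + (8−7)² + (1.6−7)² + (13−7)² + (1.8−7)² = 113.05.
The Normal likelihood contributes (σ²)^(−n/2) exp(−SS/(2σ²)), so the posterior is Inverse-Gamma(α + n/2, β + SS/2) = Inverse-Gamma(5, 60.525).
The mode of Inverse-Gamma(a, b) is b/(a+1) = 60.525/6 ≈ 10.0875.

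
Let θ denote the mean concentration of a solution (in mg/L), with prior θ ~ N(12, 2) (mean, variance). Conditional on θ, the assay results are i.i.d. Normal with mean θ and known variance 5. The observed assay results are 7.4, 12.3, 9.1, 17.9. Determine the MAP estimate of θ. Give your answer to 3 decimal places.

n = 4; x̄ = (7.4 + 12.3 + 9.1 + 17.9)/4 = 46.7/4 = 11.675.
For a Normal prior and Normal likelihood with known variance, the posterior is Normal; its mode equals its mean, the precision-weighted average.
Prior precision 1/σ₀² = 1/2 = 0.5; data precision n/σ² = 4/5 = 0.8.
θ̂ = (0.5·12 + 0.8·11.675) / (0.5 + 0.8) = 15.34/1.3 = 11.800.

θ̂_MAP = 11.800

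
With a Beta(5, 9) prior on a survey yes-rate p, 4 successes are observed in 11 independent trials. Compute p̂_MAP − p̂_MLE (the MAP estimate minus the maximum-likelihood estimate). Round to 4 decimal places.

Posterior is Beta(9, 16); MAP = (9−1)/(25−2) = 8/23 ≈ 0.34783.
MLE ignores the prior: p̂_MLE = k/n = 4/11 ≈ 0.36364.
Difference = 8/23 − 4/11 = -4/253 ≈ -0.0158.

MAP − MLE = -0.0158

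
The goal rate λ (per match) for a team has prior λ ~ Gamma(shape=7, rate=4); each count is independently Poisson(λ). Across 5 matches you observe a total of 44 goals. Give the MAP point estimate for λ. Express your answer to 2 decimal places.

λ̂_MAP = 5.56

Σxᵢ = 44, n = 5.
Posterior ∝ λ^6e^(−4λ) · λ^44e^(−5λ) = λ^50e^(−9λ), i.e. Gamma(shape=51, rate=9).
The mode of a Gamma(a, b) with a ≥ 1 (shape–rate) is (a−1)/b = 50/9 ≈ 5.56.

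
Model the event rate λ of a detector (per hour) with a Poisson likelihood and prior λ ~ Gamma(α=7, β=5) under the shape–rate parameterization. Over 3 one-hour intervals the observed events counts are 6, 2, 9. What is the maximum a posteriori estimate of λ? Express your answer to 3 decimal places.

Σxᵢ = 6+2+9 = 17, with n = 3.
Posterior ∝ λ^6e^(−5λ) · λ^17e^(−3λ) = λ^23e^(−8λ), i.e. Gamma(shape=24, rate=8).
The mode of a Gamma(a, b) with a ≥ 1 (shape–rate) is (a−1)/b = 23/8 ≈ 2.875.

λ̂_MAP = 2.875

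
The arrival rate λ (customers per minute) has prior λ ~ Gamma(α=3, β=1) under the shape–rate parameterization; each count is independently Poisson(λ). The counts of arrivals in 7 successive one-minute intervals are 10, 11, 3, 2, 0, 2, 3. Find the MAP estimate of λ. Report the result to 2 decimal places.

λ̂_MAP = 4.13

Σxᵢ = 10+11+3+2+0+2+3 = 31, with n = 7.
Posterior ∝ λ^2e^(−1λ) · λ^31e^(−7λ) = λ^33e^(−8λ), i.e. Gamma(shape=34, rate=8).
The mode of a Gamma(a, b) with a ≥ 1 (shape–rate) is (a−1)/b = 33/8 ≈ 4.13.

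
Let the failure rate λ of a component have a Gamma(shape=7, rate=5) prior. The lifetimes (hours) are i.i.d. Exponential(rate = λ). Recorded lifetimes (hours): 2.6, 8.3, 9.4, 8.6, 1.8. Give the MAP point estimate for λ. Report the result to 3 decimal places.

λ̂_MAP = 0.308

The Exponential(rate=λ) likelihood is ∝ λ^n e^(−λΣtᵢ). Here n = 5 and Σtᵢ = 2.6 + 8.3 + 9.4 + 8.6 + 1.8 = 30.7.
Posterior ∝ λ^6e^(−5λ) · λ^5e^(−30.7λ) = λ^11e^(−35.7λ), i.e. Gamma(12, 35.7).
Mode = (a−1)/b = 11/35.7 ≈ 0.308.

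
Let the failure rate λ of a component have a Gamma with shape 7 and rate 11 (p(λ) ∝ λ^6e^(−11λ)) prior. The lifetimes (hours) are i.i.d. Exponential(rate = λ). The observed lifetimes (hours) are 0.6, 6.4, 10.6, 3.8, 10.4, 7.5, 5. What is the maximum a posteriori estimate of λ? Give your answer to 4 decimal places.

λ̂_MAP = 0.2351

The Exponential(rate=λ) likelihood is ∝ λ^n e^(−λΣtᵢ). Here n = 7 and Σtᵢ = 0.6 + 6.4 + 10.6 + 3.8 + 10.4 + 7.5 + 5 = 44.3.
Posterior ∝ λ^6e^(−11λ) · λ^7e^(−44.3λ) = λ^13e^(−55.3λ), i.e. Gamma(14, 55.3).
Mode = (a−1)/b = 13/55.3 ≈ 0.2351.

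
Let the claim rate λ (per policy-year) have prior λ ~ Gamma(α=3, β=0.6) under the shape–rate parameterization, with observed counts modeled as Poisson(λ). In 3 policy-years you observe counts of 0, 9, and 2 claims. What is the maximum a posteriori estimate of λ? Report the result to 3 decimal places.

Σxᵢ = 0+9+2 = 11, with n = 3.
Posterior ∝ λ^2e^(−0.6λ) · λ^11e^(−3λ) = λ^13e^(−3.6λ), i.e. Gamma(shape=14, rate=3.6).
The mode of a Gamma(a, b) with a ≥ 1 (shape–rate) is (a−1)/b = 13/3.6 ≈ 3.611.

λ̂_MAP = 3.611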